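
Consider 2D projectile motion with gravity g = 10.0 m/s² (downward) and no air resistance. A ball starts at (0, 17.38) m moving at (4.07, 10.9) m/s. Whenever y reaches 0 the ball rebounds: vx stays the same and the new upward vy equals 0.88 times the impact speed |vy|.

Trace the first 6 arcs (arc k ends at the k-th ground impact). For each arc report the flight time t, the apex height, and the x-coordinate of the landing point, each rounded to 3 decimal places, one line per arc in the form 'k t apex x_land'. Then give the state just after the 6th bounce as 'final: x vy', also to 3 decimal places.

1 3.250 23.320 13.226
2 3.801 18.059 28.696
3 3.345 13.985 42.310
4 2.943 10.830 54.290
5 2.590 8.387 64.832
6 2.279 6.495 74.109
final: 74.109 10.030

Arc 1: start y=17.380, vy=10.900 → t=3.250, apex=23.320, x_land=13.226, impact vy=-21.597
  bounce: vy ← 0.88·21.597 = 19.005
Arc 2: start y=0.000, vy=19.005 → t=3.801, apex=18.059, x_land=28.696, impact vy=-19.005
  bounce: vy ← 0.88·19.005 = 16.724
Arc 3: start y=0.000, vy=16.724 → t=3.345, apex=13.985, x_land=42.310, impact vy=-16.724
  bounce: vy ← 0.88·16.724 = 14.717
Arc 4: start y=0.000, vy=14.717 → t=2.943, apex=10.830, x_land=54.290, impact vy=-14.717
  bounce: vy ← 0.88·14.717 = 12.951
Arc 5: start y=0.000, vy=12.951 → t=2.590, apex=8.387, x_land=64.832, impact vy=-12.951
  bounce: vy ← 0.88·12.951 = 11.397
Arc 6: start y=0.000, vy=11.397 → t=2.279, apex=6.495, x_land=74.109, impact vy=-11.397
  bounce: vy ← 0.88·11.397 = 10.030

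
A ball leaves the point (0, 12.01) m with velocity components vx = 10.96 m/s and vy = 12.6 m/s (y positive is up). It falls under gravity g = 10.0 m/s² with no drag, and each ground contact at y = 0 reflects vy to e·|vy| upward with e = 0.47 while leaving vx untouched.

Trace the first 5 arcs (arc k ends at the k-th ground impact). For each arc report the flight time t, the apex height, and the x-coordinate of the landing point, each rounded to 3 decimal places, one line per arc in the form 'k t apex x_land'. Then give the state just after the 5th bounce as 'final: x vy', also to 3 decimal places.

1 3.257 19.948 35.701
2 1.878 4.407 56.279
3 0.882 0.973 65.951
4 0.415 0.215 70.496
5 0.195 0.047 72.633
final: 72.633 0.458

Arc 1: start y=12.010, vy=12.600 → t=3.257, apex=19.948, x_land=35.701, impact vy=-19.974
  bounce: vy ← 0.47·19.974 = 9.388
Arc 2: start y=0.000, vy=9.388 → t=1.878, apex=4.407, x_land=56.279, impact vy=-9.388
  bounce: vy ← 0.47·9.388 = 4.412
Arc 3: start y=0.000, vy=4.412 → t=0.882, apex=0.973, x_land=65.951, impact vy=-4.412
  bounce: vy ← 0.47·4.412 = 2.074
Arc 4: start y=0.000, vy=2.074 → t=0.415, apex=0.215, x_land=70.496, impact vy=-2.074
  bounce: vy ← 0.47·2.074 = 0.975
Arc 5: start y=0.000, vy=0.975 → t=0.195, apex=0.047, x_land=72.633, impact vy=-0.975
  bounce: vy ← 0.47·0.975 = 0.458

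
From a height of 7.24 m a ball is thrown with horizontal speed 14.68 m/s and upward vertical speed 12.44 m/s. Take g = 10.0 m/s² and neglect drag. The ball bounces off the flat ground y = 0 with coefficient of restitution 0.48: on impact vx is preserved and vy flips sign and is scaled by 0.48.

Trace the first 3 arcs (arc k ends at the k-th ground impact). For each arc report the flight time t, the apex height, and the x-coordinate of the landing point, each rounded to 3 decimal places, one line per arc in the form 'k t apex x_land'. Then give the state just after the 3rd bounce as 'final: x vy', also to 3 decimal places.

Arc 1: start y=7.240, vy=12.440 → t=2.975, apex=14.978, x_land=43.670, impact vy=-17.308
  bounce: vy ← 0.48·17.308 = 8.308
Arc 2: start y=0.000, vy=8.308 → t=1.662, apex=3.451, x_land=68.061, impact vy=-8.308
  bounce: vy ← 0.48·8.308 = 3.988
Arc 3: start y=0.000, vy=3.988 → t=0.798, apex=0.795, x_land=79.769, impact vy=-3.988
  bounce: vy ← 0.48·3.988 = 1.914

1 2.975 14.978 43.670
2 1.662 3.451 68.061
3 0.798 0.795 79.769
final: 79.769 1.914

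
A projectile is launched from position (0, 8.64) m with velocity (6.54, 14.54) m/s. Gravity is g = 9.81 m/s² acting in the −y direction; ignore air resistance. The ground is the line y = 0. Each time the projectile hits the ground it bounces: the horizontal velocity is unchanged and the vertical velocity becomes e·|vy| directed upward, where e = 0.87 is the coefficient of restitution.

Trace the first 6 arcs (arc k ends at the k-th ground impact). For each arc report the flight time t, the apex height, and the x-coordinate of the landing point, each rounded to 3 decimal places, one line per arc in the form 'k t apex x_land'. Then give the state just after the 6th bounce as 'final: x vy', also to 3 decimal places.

Arc 1: start y=8.640, vy=14.540 → t=3.472, apex=19.415, x_land=22.705, impact vy=-19.517
  bounce: vy ← 0.87·19.517 = 16.980
Arc 2: start y=0.000, vy=16.980 → t=3.462, apex=14.695, x_land=45.345, impact vy=-16.980
  bounce: vy ← 0.87·16.980 = 14.773
Arc 3: start y=0.000, vy=14.773 → t=3.012, apex=11.123, x_land=65.042, impact vy=-14.773
  bounce: vy ← 0.87·14.773 = 12.852
Arc 4: start y=0.000, vy=12.852 → t=2.620, apex=8.419, x_land=82.178, impact vy=-12.852
  bounce: vy ← 0.87·12.852 = 11.181
Arc 5: start y=0.000, vy=11.181 → t=2.280, apex=6.372, x_land=97.087, impact vy=-11.181
  bounce: vy ← 0.87·11.181 = 9.728
Arc 6: start y=0.000, vy=9.728 → t=1.983, apex=4.823, x_land=110.058, impact vy=-9.728
  bounce: vy ← 0.87·9.728 = 8.463

1 3.472 19.415 22.705
2 3.462 14.695 45.345
3 3.012 11.123 65.042
4 2.620 8.419 82.178
5 2.280 6.372 97.087
6 1.983 4.823 110.058
final: 110.058 8.463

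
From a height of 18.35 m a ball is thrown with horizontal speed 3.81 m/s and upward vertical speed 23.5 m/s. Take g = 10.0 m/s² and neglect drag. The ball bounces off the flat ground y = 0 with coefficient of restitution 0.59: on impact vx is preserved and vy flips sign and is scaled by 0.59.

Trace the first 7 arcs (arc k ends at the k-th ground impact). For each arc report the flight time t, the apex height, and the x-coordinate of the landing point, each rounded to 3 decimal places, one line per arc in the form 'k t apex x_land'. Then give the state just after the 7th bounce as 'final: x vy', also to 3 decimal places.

1 5.382 45.963 20.505
2 3.578 16.000 34.136
3 2.111 5.569 42.178
4 1.245 1.939 46.923
5 0.735 0.675 49.723
6 0.434 0.235 51.374
7 0.256 0.082 52.349
final: 52.349 0.755

Arc 1: start y=18.350, vy=23.500 → t=5.382, apex=45.963, x_land=20.505, impact vy=-30.319
  bounce: vy ← 0.59·30.319 = 17.888
Arc 2: start y=0.000, vy=17.888 → t=3.578, apex=16.000, x_land=34.136, impact vy=-17.888
  bounce: vy ← 0.59·17.888 = 10.554
Arc 3: start y=0.000, vy=10.554 → t=2.111, apex=5.569, x_land=42.178, impact vy=-10.554
  bounce: vy ← 0.59·10.554 = 6.227
Arc 4: start y=0.000, vy=6.227 → t=1.245, apex=1.939, x_land=46.923, impact vy=-6.227
  bounce: vy ← 0.59·6.227 = 3.674
Arc 5: start y=0.000, vy=3.674 → t=0.735, apex=0.675, x_land=49.723, impact vy=-3.674
  bounce: vy ← 0.59·3.674 = 2.168
Arc 6: start y=0.000, vy=2.168 → t=0.434, apex=0.235, x_land=51.374, impact vy=-2.168
  bounce: vy ← 0.59·2.168 = 1.279
Arc 7: start y=0.000, vy=1.279 → t=0.256, apex=0.082, x_land=52.349, impact vy=-1.279
  bounce: vy ← 0.59·1.279 = 0.755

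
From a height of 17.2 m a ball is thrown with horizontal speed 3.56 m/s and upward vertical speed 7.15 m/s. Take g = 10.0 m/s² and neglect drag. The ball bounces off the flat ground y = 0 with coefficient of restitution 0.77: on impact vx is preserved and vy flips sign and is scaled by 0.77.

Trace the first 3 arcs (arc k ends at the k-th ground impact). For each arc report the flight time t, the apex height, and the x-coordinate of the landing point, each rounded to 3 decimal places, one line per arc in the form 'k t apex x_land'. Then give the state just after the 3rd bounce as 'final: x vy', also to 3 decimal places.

1 2.703 19.756 9.622
2 3.061 11.713 20.520
3 2.357 6.945 28.911
final: 28.911 9.075

Arc 1: start y=17.200, vy=7.150 → t=2.703, apex=19.756, x_land=9.622, impact vy=-19.878
  bounce: vy ← 0.77·19.878 = 15.306
Arc 2: start y=0.000, vy=15.306 → t=3.061, apex=11.713, x_land=20.520, impact vy=-15.306
  bounce: vy ← 0.77·15.306 = 11.785
Arc 3: start y=0.000, vy=11.785 → t=2.357, apex=6.945, x_land=28.911, impact vy=-11.785
  bounce: vy ← 0.77·11.785 = 9.075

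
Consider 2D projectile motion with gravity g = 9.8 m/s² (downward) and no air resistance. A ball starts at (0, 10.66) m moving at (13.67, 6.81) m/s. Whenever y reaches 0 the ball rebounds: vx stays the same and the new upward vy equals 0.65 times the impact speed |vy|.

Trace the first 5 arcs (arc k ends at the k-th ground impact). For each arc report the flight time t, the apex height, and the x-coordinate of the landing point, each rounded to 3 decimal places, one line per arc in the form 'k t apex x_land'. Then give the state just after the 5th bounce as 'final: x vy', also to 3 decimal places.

Arc 1: start y=10.660, vy=6.810 → t=2.325, apex=13.026, x_land=31.788, impact vy=-15.978
  bounce: vy ← 0.65·15.978 = 10.386
Arc 2: start y=0.000, vy=10.386 → t=2.120, apex=5.504, x_land=60.762, impact vy=-10.386
  bounce: vy ← 0.65·10.386 = 6.751
Arc 3: start y=0.000, vy=6.751 → t=1.378, apex=2.325, x_land=79.596, impact vy=-6.751
  bounce: vy ← 0.65·6.751 = 4.388
Arc 4: start y=0.000, vy=4.388 → t=0.896, apex=0.982, x_land=91.838, impact vy=-4.388
  bounce: vy ← 0.65·4.388 = 2.852
Arc 5: start y=0.000, vy=2.852 → t=0.582, apex=0.415, x_land=99.795, impact vy=-2.852
  bounce: vy ← 0.65·2.852 = 1.854

1 2.325 13.026 31.788
2 2.120 5.504 60.762
3 1.378 2.325 79.596
4 0.896 0.982 91.838
5 0.582 0.415 99.795
final: 99.795 1.854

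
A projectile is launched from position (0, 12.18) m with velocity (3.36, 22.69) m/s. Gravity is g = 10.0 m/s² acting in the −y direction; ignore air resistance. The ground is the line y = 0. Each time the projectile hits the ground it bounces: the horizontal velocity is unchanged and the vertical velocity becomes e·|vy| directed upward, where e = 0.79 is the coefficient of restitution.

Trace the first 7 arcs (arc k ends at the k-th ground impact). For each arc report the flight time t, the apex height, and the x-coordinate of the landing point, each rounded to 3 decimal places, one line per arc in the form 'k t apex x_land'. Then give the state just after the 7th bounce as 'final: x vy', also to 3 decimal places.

Arc 1: start y=12.180, vy=22.690 → t=5.023, apex=37.922, x_land=16.877, impact vy=-27.540
  bounce: vy ← 0.79·27.540 = 21.756
Arc 2: start y=0.000, vy=21.756 → t=4.351, apex=23.667, x_land=31.497, impact vy=-21.756
  bounce: vy ← 0.79·21.756 = 17.188
Arc 3: start y=0.000, vy=17.188 → t=3.438, apex=14.771, x_land=43.047, impact vy=-17.188
  bounce: vy ← 0.79·17.188 = 13.578
Arc 4: start y=0.000, vy=13.578 → t=2.716, apex=9.218, x_land=52.172, impact vy=-13.578
  bounce: vy ← 0.79·13.578 = 10.727
Arc 5: start y=0.000, vy=10.727 → t=2.145, apex=5.753, x_land=59.380, impact vy=-10.727
  bounce: vy ← 0.79·10.727 = 8.474
Arc 6: start y=0.000, vy=8.474 → t=1.695, apex=3.591, x_land=65.075, impact vy=-8.474
  bounce: vy ← 0.79·8.474 = 6.695
Arc 7: start y=0.000, vy=6.695 → t=1.339, apex=2.241, x_land=69.574, impact vy=-6.695
  bounce: vy ← 0.79·6.695 = 5.289

1 5.023 37.922 16.877
2 4.351 23.667 31.497
3 3.438 14.771 43.047
4 2.716 9.218 52.172
5 2.145 5.753 59.380
6 1.695 3.591 65.075
7 1.339 2.241 69.574
final: 69.574 5.289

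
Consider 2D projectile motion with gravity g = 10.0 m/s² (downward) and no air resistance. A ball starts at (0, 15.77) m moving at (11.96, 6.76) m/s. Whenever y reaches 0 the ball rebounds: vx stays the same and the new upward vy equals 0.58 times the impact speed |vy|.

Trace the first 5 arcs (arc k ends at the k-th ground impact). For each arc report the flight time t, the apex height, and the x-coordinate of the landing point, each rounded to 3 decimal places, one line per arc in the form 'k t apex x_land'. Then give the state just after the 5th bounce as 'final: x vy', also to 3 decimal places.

1 2.576 18.055 30.812
2 2.204 6.074 57.175
3 1.278 2.043 72.466
4 0.742 0.687 81.335
5 0.430 0.231 86.479
final: 86.479 1.247

Arc 1: start y=15.770, vy=6.760 → t=2.576, apex=18.055, x_land=30.812, impact vy=-19.003
  bounce: vy ← 0.58·19.003 = 11.021
Arc 2: start y=0.000, vy=11.021 → t=2.204, apex=6.074, x_land=57.175, impact vy=-11.021
  bounce: vy ← 0.58·11.021 = 6.392
Arc 3: start y=0.000, vy=6.392 → t=1.278, apex=2.043, x_land=72.466, impact vy=-6.392
  bounce: vy ← 0.58·6.392 = 3.708
Arc 4: start y=0.000, vy=3.708 → t=0.742, apex=0.687, x_land=81.335, impact vy=-3.708
  bounce: vy ← 0.58·3.708 = 2.150
Arc 5: start y=0.000, vy=2.150 → t=0.430, apex=0.231, x_land=86.479, impact vy=-2.150
  bounce: vy ← 0.58·2.150 = 1.247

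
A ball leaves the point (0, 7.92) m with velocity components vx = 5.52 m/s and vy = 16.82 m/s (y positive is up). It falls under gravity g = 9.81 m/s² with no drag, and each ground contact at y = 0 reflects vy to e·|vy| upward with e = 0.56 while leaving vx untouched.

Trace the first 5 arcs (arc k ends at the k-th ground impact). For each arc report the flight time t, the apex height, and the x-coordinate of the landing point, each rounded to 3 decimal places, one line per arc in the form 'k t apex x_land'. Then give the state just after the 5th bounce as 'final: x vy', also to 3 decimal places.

1 3.849 22.340 21.245
2 2.390 7.006 34.439
3 1.339 2.197 41.827
4 0.750 0.689 45.965
5 0.420 0.216 48.282
final: 48.282 1.153

Arc 1: start y=7.920, vy=16.820 → t=3.849, apex=22.340, x_land=21.245, impact vy=-20.936
  bounce: vy ← 0.56·20.936 = 11.724
Arc 2: start y=0.000, vy=11.724 → t=2.390, apex=7.006, x_land=34.439, impact vy=-11.724
  bounce: vy ← 0.56·11.724 = 6.565
Arc 3: start y=0.000, vy=6.565 → t=1.339, apex=2.197, x_land=41.827, impact vy=-6.565
  bounce: vy ← 0.56·6.565 = 3.677
Arc 4: start y=0.000, vy=3.677 → t=0.750, apex=0.689, x_land=45.965, impact vy=-3.677
  bounce: vy ← 0.56·3.677 = 2.059
Arc 5: start y=0.000, vy=2.059 → t=0.420, apex=0.216, x_land=48.282, impact vy=-2.059
  bounce: vy ← 0.56·2.059 = 1.153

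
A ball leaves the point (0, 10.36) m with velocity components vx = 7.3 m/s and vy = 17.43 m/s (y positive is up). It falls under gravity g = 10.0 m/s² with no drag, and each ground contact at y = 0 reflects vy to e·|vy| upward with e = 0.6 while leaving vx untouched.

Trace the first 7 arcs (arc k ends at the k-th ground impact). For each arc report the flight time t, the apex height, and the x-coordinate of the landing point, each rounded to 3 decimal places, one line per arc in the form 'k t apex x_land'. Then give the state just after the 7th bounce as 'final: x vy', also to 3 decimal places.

Arc 1: start y=10.360, vy=17.430 → t=4.004, apex=25.550, x_land=29.226, impact vy=-22.605
  bounce: vy ← 0.6·22.605 = 13.563
Arc 2: start y=0.000, vy=13.563 → t=2.713, apex=9.198, x_land=49.028, impact vy=-13.563
  bounce: vy ← 0.6·13.563 = 8.138
Arc 3: start y=0.000, vy=8.138 → t=1.628, apex=3.311, x_land=60.910, impact vy=-8.138
  bounce: vy ← 0.6·8.138 = 4.883
Arc 4: start y=0.000, vy=4.883 → t=0.977, apex=1.192, x_land=68.038, impact vy=-4.883
  bounce: vy ← 0.6·4.883 = 2.930
Arc 5: start y=0.000, vy=2.930 → t=0.586, apex=0.429, x_land=72.316, impact vy=-2.930
  bounce: vy ← 0.6·2.930 = 1.758
Arc 6: start y=0.000, vy=1.758 → t=0.352, apex=0.154, x_land=74.882, impact vy=-1.758
  bounce: vy ← 0.6·1.758 = 1.055
Arc 7: start y=0.000, vy=1.055 → t=0.211, apex=0.056, x_land=76.422, impact vy=-1.055
  bounce: vy ← 0.6·1.055 = 0.633

1 4.004 25.550 29.226
2 2.713 9.198 49.028
3 1.628 3.311 60.910
4 0.977 1.192 68.038
5 0.586 0.429 72.316
6 0.352 0.154 74.882
7 0.211 0.056 76.422
final: 76.422 0.633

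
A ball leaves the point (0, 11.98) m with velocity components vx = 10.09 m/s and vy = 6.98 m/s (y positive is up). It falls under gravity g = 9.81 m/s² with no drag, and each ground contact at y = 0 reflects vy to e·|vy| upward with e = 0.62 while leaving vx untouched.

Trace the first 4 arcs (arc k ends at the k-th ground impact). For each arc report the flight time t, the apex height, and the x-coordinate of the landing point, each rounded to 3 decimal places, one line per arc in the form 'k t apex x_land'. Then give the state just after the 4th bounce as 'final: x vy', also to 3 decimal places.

Arc 1: start y=11.980, vy=6.980 → t=2.429, apex=14.463, x_land=24.505, impact vy=-16.845
  bounce: vy ← 0.62·16.845 = 10.444
Arc 2: start y=0.000, vy=10.444 → t=2.129, apex=5.560, x_land=45.990, impact vy=-10.444
  bounce: vy ← 0.62·10.444 = 6.475
Arc 3: start y=0.000, vy=6.475 → t=1.320, apex=2.137, x_land=59.310, impact vy=-6.475
  bounce: vy ← 0.62·6.475 = 4.015
Arc 4: start y=0.000, vy=4.015 → t=0.818, apex=0.822, x_land=67.569, impact vy=-4.015
  bounce: vy ← 0.62·4.015 = 2.489

1 2.429 14.463 24.505
2 2.129 5.560 45.990
3 1.320 2.137 59.310
4 0.818 0.822 67.569
final: 67.569 2.489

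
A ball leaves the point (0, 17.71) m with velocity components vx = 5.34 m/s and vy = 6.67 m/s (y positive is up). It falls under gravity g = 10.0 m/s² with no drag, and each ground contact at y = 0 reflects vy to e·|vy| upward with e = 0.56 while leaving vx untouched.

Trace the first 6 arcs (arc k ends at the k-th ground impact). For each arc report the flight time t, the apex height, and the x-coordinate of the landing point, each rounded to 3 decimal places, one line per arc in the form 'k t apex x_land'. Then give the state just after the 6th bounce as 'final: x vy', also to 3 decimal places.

1 2.664 19.934 14.224
2 2.236 6.251 26.166
3 1.252 1.960 32.854
4 0.701 0.615 36.599
5 0.393 0.193 38.696
6 0.220 0.060 39.870
final: 39.870 0.616

Arc 1: start y=17.710, vy=6.670 → t=2.664, apex=19.934, x_land=14.224, impact vy=-19.967
  bounce: vy ← 0.56·19.967 = 11.182
Arc 2: start y=0.000, vy=11.182 → t=2.236, apex=6.251, x_land=26.166, impact vy=-11.182
  bounce: vy ← 0.56·11.182 = 6.262
Arc 3: start y=0.000, vy=6.262 → t=1.252, apex=1.960, x_land=32.854, impact vy=-6.262
  bounce: vy ← 0.56·6.262 = 3.507
Arc 4: start y=0.000, vy=3.507 → t=0.701, apex=0.615, x_land=36.599, impact vy=-3.507
  bounce: vy ← 0.56·3.507 = 1.964
Arc 5: start y=0.000, vy=1.964 → t=0.393, apex=0.193, x_land=38.696, impact vy=-1.964
  bounce: vy ← 0.56·1.964 = 1.100
Arc 6: start y=0.000, vy=1.100 → t=0.220, apex=0.060, x_land=39.870, impact vy=-1.100
  bounce: vy ← 0.56·1.100 = 0.616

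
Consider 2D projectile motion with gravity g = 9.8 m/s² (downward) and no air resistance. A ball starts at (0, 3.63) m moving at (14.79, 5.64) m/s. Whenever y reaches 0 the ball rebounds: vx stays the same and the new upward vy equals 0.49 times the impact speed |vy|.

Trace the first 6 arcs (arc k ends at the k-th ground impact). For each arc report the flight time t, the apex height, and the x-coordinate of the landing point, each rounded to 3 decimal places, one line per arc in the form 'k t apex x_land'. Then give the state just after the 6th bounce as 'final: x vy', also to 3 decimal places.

1 1.611 5.253 23.825
2 1.015 1.261 38.832
3 0.497 0.303 46.186
4 0.244 0.073 49.789
5 0.119 0.017 51.555
6 0.058 0.004 52.420
final: 52.420 0.140

Arc 1: start y=3.630, vy=5.640 → t=1.611, apex=5.253, x_land=23.825, impact vy=-10.147
  bounce: vy ← 0.49·10.147 = 4.972
Arc 2: start y=0.000, vy=4.972 → t=1.015, apex=1.261, x_land=38.832, impact vy=-4.972
  bounce: vy ← 0.49·4.972 = 2.436
Arc 3: start y=0.000, vy=2.436 → t=0.497, apex=0.303, x_land=46.186, impact vy=-2.436
  bounce: vy ← 0.49·2.436 = 1.194
Arc 4: start y=0.000, vy=1.194 → t=0.244, apex=0.073, x_land=49.789, impact vy=-1.194
  bounce: vy ← 0.49·1.194 = 0.585
Arc 5: start y=0.000, vy=0.585 → t=0.119, apex=0.017, x_land=51.555, impact vy=-0.585
  bounce: vy ← 0.49·0.585 = 0.287
Arc 6: start y=0.000, vy=0.287 → t=0.058, apex=0.004, x_land=52.420, impact vy=-0.287
  bounce: vy ← 0.49·0.287 = 0.140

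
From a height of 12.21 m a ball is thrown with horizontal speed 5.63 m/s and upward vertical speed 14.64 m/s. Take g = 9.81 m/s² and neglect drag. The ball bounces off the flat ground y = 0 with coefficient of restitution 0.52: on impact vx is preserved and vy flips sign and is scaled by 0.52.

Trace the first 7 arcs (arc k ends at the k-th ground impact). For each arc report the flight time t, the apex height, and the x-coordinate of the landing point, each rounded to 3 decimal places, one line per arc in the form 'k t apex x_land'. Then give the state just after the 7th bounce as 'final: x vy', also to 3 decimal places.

1 3.664 23.134 20.629
2 2.259 6.255 33.345
3 1.174 1.691 39.957
4 0.611 0.457 43.395
5 0.318 0.124 45.183
6 0.165 0.033 46.113
7 0.086 0.009 46.597
final: 46.597 0.219

Arc 1: start y=12.210, vy=14.640 → t=3.664, apex=23.134, x_land=20.629, impact vy=-21.305
  bounce: vy ← 0.52·21.305 = 11.078
Arc 2: start y=0.000, vy=11.078 → t=2.259, apex=6.255, x_land=33.345, impact vy=-11.078
  bounce: vy ← 0.52·11.078 = 5.761
Arc 3: start y=0.000, vy=5.761 → t=1.174, apex=1.691, x_land=39.957, impact vy=-5.761
  bounce: vy ← 0.52·5.761 = 2.996
Arc 4: start y=0.000, vy=2.996 → t=0.611, apex=0.457, x_land=43.395, impact vy=-2.996
  bounce: vy ← 0.52·2.996 = 1.558
Arc 5: start y=0.000, vy=1.558 → t=0.318, apex=0.124, x_land=45.183, impact vy=-1.558
  bounce: vy ← 0.52·1.558 = 0.810
Arc 6: start y=0.000, vy=0.810 → t=0.165, apex=0.033, x_land=46.113, impact vy=-0.810
  bounce: vy ← 0.52·0.810 = 0.421
Arc 7: start y=0.000, vy=0.421 → t=0.086, apex=0.009, x_land=46.597, impact vy=-0.421
  bounce: vy ← 0.52·0.421 = 0.219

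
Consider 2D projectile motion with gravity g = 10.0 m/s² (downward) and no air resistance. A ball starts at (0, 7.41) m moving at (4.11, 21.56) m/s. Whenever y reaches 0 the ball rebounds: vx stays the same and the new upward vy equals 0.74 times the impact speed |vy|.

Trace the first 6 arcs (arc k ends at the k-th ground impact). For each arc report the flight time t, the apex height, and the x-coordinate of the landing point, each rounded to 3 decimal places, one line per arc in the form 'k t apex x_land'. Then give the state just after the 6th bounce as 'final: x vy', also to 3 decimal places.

Arc 1: start y=7.410, vy=21.560 → t=4.632, apex=30.652, x_land=19.037, impact vy=-24.760
  bounce: vy ← 0.74·24.760 = 18.322
Arc 2: start y=0.000, vy=18.322 → t=3.664, apex=16.785, x_land=34.098, impact vy=-18.322
  bounce: vy ← 0.74·18.322 = 13.558
Arc 3: start y=0.000, vy=13.558 → t=2.712, apex=9.191, x_land=45.243, impact vy=-13.558
  bounce: vy ← 0.74·13.558 = 10.033
Arc 4: start y=0.000, vy=10.033 → t=2.007, apex=5.033, x_land=53.490, impact vy=-10.033
  bounce: vy ← 0.74·10.033 = 7.425
Arc 5: start y=0.000, vy=7.425 → t=1.485, apex=2.756, x_land=59.593, impact vy=-7.425
  bounce: vy ← 0.74·7.425 = 5.494
Arc 6: start y=0.000, vy=5.494 → t=1.099, apex=1.509, x_land=64.109, impact vy=-5.494
  bounce: vy ← 0.74·5.494 = 4.066

1 4.632 30.652 19.037
2 3.664 16.785 34.098
3 2.712 9.191 45.243
4 2.007 5.033 53.490
5 1.485 2.756 59.593
6 1.099 1.509 64.109
final: 64.109 4.066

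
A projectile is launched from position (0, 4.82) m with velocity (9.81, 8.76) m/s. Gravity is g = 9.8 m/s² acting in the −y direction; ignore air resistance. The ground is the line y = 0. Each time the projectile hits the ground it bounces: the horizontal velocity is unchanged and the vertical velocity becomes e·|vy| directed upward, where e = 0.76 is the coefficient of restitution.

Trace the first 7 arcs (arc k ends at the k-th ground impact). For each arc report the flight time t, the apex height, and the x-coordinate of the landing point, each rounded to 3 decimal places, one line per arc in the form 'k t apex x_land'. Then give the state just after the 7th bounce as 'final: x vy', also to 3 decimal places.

1 2.229 8.735 21.867
2 2.029 5.045 41.776
3 1.542 2.914 56.907
4 1.172 1.683 68.406
5 0.891 0.972 77.146
6 0.677 0.562 83.788
7 0.515 0.324 88.836
final: 88.836 1.916

Arc 1: start y=4.820, vy=8.760 → t=2.229, apex=8.735, x_land=21.867, impact vy=-13.085
  bounce: vy ← 0.76·13.085 = 9.944
Arc 2: start y=0.000, vy=9.944 → t=2.029, apex=5.045, x_land=41.776, impact vy=-9.944
  bounce: vy ← 0.76·9.944 = 7.558
Arc 3: start y=0.000, vy=7.558 → t=1.542, apex=2.914, x_land=56.907, impact vy=-7.558
  bounce: vy ← 0.76·7.558 = 5.744
Arc 4: start y=0.000, vy=5.744 → t=1.172, apex=1.683, x_land=68.406, impact vy=-5.744
  bounce: vy ← 0.76·5.744 = 4.365
Arc 5: start y=0.000, vy=4.365 → t=0.891, apex=0.972, x_land=77.146, impact vy=-4.365
  bounce: vy ← 0.76·4.365 = 3.318
Arc 6: start y=0.000, vy=3.318 → t=0.677, apex=0.562, x_land=83.788, impact vy=-3.318
  bounce: vy ← 0.76·3.318 = 2.521
Arc 7: start y=0.000, vy=2.521 → t=0.515, apex=0.324, x_land=88.836, impact vy=-2.521
  bounce: vy ← 0.76·2.521 = 1.916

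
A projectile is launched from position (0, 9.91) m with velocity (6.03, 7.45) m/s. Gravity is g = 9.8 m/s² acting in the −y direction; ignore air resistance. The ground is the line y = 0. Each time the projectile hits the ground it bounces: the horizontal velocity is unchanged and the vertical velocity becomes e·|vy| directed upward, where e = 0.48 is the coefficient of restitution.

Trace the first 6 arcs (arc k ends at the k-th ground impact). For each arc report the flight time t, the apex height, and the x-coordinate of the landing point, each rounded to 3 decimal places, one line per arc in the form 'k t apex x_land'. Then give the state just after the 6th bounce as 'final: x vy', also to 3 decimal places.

1 2.373 12.742 14.308
2 1.548 2.936 23.643
3 0.743 0.676 28.123
4 0.357 0.156 30.274
5 0.171 0.036 31.306
6 0.082 0.008 31.802
final: 31.802 0.193

Arc 1: start y=9.910, vy=7.450 → t=2.373, apex=12.742, x_land=14.308, impact vy=-15.803
  bounce: vy ← 0.48·15.803 = 7.585
Arc 2: start y=0.000, vy=7.585 → t=1.548, apex=2.936, x_land=23.643, impact vy=-7.585
  bounce: vy ← 0.48·7.585 = 3.641
Arc 3: start y=0.000, vy=3.641 → t=0.743, apex=0.676, x_land=28.123, impact vy=-3.641
  bounce: vy ← 0.48·3.641 = 1.748
Arc 4: start y=0.000, vy=1.748 → t=0.357, apex=0.156, x_land=30.274, impact vy=-1.748
  bounce: vy ← 0.48·1.748 = 0.839
Arc 5: start y=0.000, vy=0.839 → t=0.171, apex=0.036, x_land=31.306, impact vy=-0.839
  bounce: vy ← 0.48·0.839 = 0.403
Arc 6: start y=0.000, vy=0.403 → t=0.082, apex=0.008, x_land=31.802, impact vy=-0.403
  bounce: vy ← 0.48·0.403 = 0.193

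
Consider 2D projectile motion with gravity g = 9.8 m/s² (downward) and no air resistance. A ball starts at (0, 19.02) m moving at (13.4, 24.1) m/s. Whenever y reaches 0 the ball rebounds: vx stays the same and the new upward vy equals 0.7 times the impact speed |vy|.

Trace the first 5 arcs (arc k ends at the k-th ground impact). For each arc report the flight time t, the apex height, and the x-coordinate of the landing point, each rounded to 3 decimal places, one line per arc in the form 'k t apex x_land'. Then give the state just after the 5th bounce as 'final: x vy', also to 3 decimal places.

1 5.610 48.653 75.177
2 4.411 23.840 134.291
3 3.088 11.682 175.671
4 2.162 5.724 204.637
5 1.513 2.805 224.913
final: 224.913 5.190

Arc 1: start y=19.020, vy=24.100 → t=5.610, apex=48.653, x_land=75.177, impact vy=-30.880
  bounce: vy ← 0.7·30.880 = 21.616
Arc 2: start y=0.000, vy=21.616 → t=4.411, apex=23.840, x_land=134.291, impact vy=-21.616
  bounce: vy ← 0.7·21.616 = 15.131
Arc 3: start y=0.000, vy=15.131 → t=3.088, apex=11.682, x_land=175.671, impact vy=-15.131
  bounce: vy ← 0.7·15.131 = 10.592
Arc 4: start y=0.000, vy=10.592 → t=2.162, apex=5.724, x_land=204.637, impact vy=-10.592
  bounce: vy ← 0.7·10.592 = 7.414
Arc 5: start y=0.000, vy=7.414 → t=1.513, apex=2.805, x_land=224.913, impact vy=-7.414
  bounce: vy ← 0.7·7.414 = 5.190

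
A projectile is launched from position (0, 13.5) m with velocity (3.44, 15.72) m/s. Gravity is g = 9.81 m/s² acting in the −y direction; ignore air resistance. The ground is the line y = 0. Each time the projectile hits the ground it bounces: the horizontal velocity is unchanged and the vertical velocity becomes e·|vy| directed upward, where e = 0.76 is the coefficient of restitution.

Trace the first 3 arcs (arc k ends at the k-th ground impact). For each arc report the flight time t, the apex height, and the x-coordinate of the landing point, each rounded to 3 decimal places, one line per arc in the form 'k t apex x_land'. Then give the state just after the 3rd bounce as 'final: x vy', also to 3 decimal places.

Arc 1: start y=13.500, vy=15.720 → t=3.909, apex=26.095, x_land=13.447, impact vy=-22.627
  bounce: vy ← 0.76·22.627 = 17.197
Arc 2: start y=0.000, vy=17.197 → t=3.506, apex=15.073, x_land=25.507, impact vy=-17.197
  bounce: vy ← 0.76·17.197 = 13.069
Arc 3: start y=0.000, vy=13.069 → t=2.665, apex=8.706, x_land=34.673, impact vy=-13.069
  bounce: vy ← 0.76·13.069 = 9.933

1 3.909 26.095 13.447
2 3.506 15.073 25.507
3 2.665 8.706 34.673
final: 34.673 9.933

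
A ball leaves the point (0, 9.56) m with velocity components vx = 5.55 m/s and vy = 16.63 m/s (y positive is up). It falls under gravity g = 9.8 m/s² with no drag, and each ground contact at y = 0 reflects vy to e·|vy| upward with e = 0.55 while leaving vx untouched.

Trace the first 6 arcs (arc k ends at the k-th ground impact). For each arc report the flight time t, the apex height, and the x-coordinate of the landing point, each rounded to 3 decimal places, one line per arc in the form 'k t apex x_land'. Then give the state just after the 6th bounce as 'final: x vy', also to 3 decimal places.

Arc 1: start y=9.560, vy=16.630 → t=3.895, apex=23.670, x_land=21.616, impact vy=-21.539
  bounce: vy ← 0.55·21.539 = 11.847
Arc 2: start y=0.000, vy=11.847 → t=2.418, apex=7.160, x_land=35.034, impact vy=-11.847
  bounce: vy ← 0.55·11.847 = 6.516
Arc 3: start y=0.000, vy=6.516 → t=1.330, apex=2.166, x_land=42.414, impact vy=-6.516
  bounce: vy ← 0.55·6.516 = 3.584
Arc 4: start y=0.000, vy=3.584 → t=0.731, apex=0.655, x_land=46.473, impact vy=-3.584
  bounce: vy ← 0.55·3.584 = 1.971
Arc 5: start y=0.000, vy=1.971 → t=0.402, apex=0.198, x_land=48.705, impact vy=-1.971
  bounce: vy ← 0.55·1.971 = 1.084
Arc 6: start y=0.000, vy=1.084 → t=0.221, apex=0.060, x_land=49.933, impact vy=-1.084
  bounce: vy ← 0.55·1.084 = 0.596

1 3.895 23.670 21.616
2 2.418 7.160 35.034
3 1.330 2.166 42.414
4 0.731 0.655 46.473
5 0.402 0.198 48.705
6 0.221 0.060 49.933
final: 49.933 0.596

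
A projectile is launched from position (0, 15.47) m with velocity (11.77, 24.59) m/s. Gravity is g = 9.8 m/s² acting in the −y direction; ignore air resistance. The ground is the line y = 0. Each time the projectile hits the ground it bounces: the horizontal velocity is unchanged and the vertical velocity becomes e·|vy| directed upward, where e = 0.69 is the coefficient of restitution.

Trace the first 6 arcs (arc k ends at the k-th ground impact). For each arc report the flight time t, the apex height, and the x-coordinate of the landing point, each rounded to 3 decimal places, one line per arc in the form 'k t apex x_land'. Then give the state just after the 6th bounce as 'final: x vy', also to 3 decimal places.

Arc 1: start y=15.470, vy=24.590 → t=5.584, apex=46.320, x_land=65.721, impact vy=-30.131
  bounce: vy ← 0.69·30.131 = 20.790
Arc 2: start y=0.000, vy=20.790 → t=4.243, apex=22.053, x_land=115.661, impact vy=-20.790
  bounce: vy ← 0.69·20.790 = 14.345
Arc 3: start y=0.000, vy=14.345 → t=2.928, apex=10.500, x_land=150.119, impact vy=-14.345
  bounce: vy ← 0.69·14.345 = 9.898
Arc 4: start y=0.000, vy=9.898 → t=2.020, apex=4.999, x_land=173.895, impact vy=-9.898
  bounce: vy ← 0.69·9.898 = 6.830
Arc 5: start y=0.000, vy=6.830 → t=1.394, apex=2.380, x_land=190.300, impact vy=-6.830
  bounce: vy ← 0.69·6.830 = 4.713
Arc 6: start y=0.000, vy=4.713 → t=0.962, apex=1.133, x_land=201.620, impact vy=-4.713
  bounce: vy ← 0.69·4.713 = 3.252

1 5.584 46.320 65.721
2 4.243 22.053 115.661
3 2.928 10.500 150.119
4 2.020 4.999 173.895
5 1.394 2.380 190.300
6 0.962 1.133 201.620
final: 201.620 3.252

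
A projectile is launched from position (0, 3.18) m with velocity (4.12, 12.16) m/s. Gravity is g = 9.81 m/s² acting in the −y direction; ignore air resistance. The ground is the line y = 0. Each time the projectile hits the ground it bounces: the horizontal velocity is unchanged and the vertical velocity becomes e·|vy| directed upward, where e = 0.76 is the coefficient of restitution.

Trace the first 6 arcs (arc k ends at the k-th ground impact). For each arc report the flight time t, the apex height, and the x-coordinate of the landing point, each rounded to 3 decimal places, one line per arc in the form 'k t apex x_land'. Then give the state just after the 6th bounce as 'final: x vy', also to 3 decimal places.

1 2.718 10.716 11.197
2 2.247 6.190 20.453
3 1.708 3.575 27.488
4 1.298 2.065 32.835
5 0.986 1.193 36.898
6 0.750 0.689 39.986
final: 39.986 2.794

Arc 1: start y=3.180, vy=12.160 → t=2.718, apex=10.716, x_land=11.197, impact vy=-14.500
  bounce: vy ← 0.76·14.500 = 11.020
Arc 2: start y=0.000, vy=11.020 → t=2.247, apex=6.190, x_land=20.453, impact vy=-11.020
  bounce: vy ← 0.76·11.020 = 8.375
Arc 3: start y=0.000, vy=8.375 → t=1.708, apex=3.575, x_land=27.488, impact vy=-8.375
  bounce: vy ← 0.76·8.375 = 6.365
Arc 4: start y=0.000, vy=6.365 → t=1.298, apex=2.065, x_land=32.835, impact vy=-6.365
  bounce: vy ← 0.76·6.365 = 4.838
Arc 5: start y=0.000, vy=4.838 → t=0.986, apex=1.193, x_land=36.898, impact vy=-4.838
  bounce: vy ← 0.76·4.838 = 3.677
Arc 6: start y=0.000, vy=3.677 → t=0.750, apex=0.689, x_land=39.986, impact vy=-3.677
  bounce: vy ← 0.76·3.677 = 2.794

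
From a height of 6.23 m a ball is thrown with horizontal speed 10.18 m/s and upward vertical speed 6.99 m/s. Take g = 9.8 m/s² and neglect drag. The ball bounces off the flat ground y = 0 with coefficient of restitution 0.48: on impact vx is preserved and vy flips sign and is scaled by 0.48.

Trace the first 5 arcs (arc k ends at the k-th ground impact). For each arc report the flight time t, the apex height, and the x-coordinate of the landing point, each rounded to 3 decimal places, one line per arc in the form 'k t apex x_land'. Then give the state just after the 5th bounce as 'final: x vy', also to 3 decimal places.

1 2.047 8.723 20.844
2 1.281 2.010 33.883
3 0.615 0.463 40.142
4 0.295 0.107 43.146
5 0.142 0.025 44.588
final: 44.588 0.333

Arc 1: start y=6.230, vy=6.990 → t=2.047, apex=8.723, x_land=20.844, impact vy=-13.075
  bounce: vy ← 0.48·13.075 = 6.276
Arc 2: start y=0.000, vy=6.276 → t=1.281, apex=2.010, x_land=33.883, impact vy=-6.276
  bounce: vy ← 0.48·6.276 = 3.013
Arc 3: start y=0.000, vy=3.013 → t=0.615, apex=0.463, x_land=40.142, impact vy=-3.013
  bounce: vy ← 0.48·3.013 = 1.446
Arc 4: start y=0.000, vy=1.446 → t=0.295, apex=0.107, x_land=43.146, impact vy=-1.446
  bounce: vy ← 0.48·1.446 = 0.694
Arc 5: start y=0.000, vy=0.694 → t=0.142, apex=0.025, x_land=44.588, impact vy=-0.694
  bounce: vy ← 0.48·0.694 = 0.333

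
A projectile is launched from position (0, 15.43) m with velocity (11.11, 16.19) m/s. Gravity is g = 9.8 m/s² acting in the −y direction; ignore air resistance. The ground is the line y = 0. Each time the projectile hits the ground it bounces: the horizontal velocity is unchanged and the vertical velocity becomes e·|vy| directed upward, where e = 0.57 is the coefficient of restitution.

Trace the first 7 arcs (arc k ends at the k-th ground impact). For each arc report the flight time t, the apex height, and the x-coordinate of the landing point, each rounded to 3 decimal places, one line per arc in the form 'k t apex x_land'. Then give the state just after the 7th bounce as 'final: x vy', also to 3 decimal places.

Arc 1: start y=15.430, vy=16.190 → t=4.077, apex=28.803, x_land=45.290, impact vy=-23.760
  bounce: vy ← 0.57·23.760 = 13.543
Arc 2: start y=0.000, vy=13.543 → t=2.764, apex=9.358, x_land=75.998, impact vy=-13.543
  bounce: vy ← 0.57·13.543 = 7.720
Arc 3: start y=0.000, vy=7.720 → t=1.575, apex=3.040, x_land=93.501, impact vy=-7.720
  bounce: vy ← 0.57·7.720 = 4.400
Arc 4: start y=0.000, vy=4.400 → t=0.898, apex=0.988, x_land=103.478, impact vy=-4.400
  bounce: vy ← 0.57·4.400 = 2.508
Arc 5: start y=0.000, vy=2.508 → t=0.512, apex=0.321, x_land=109.164, impact vy=-2.508
  bounce: vy ← 0.57·2.508 = 1.430
Arc 6: start y=0.000, vy=1.430 → t=0.292, apex=0.104, x_land=112.406, impact vy=-1.430
  bounce: vy ← 0.57·1.430 = 0.815
Arc 7: start y=0.000, vy=0.815 → t=0.166, apex=0.034, x_land=114.254, impact vy=-0.815
  bounce: vy ← 0.57·0.815 = 0.464

1 4.077 28.803 45.290
2 2.764 9.358 75.998
3 1.575 3.040 93.501
4 0.898 0.988 103.478
5 0.512 0.321 109.164
6 0.292 0.104 112.406
7 0.166 0.034 114.254
final: 114.254 0.464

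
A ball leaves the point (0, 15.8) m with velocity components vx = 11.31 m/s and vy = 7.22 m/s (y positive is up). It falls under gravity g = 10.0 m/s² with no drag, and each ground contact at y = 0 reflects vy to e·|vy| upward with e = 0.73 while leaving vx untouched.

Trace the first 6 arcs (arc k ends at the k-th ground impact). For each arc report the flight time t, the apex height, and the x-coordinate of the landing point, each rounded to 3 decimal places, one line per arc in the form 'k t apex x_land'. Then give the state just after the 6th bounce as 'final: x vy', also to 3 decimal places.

Arc 1: start y=15.800, vy=7.220 → t=2.641, apex=18.406, x_land=29.866, impact vy=-19.187
  bounce: vy ← 0.73·19.187 = 14.006
Arc 2: start y=0.000, vy=14.006 → t=2.801, apex=9.809, x_land=61.548, impact vy=-14.006
  bounce: vy ← 0.73·14.006 = 10.225
Arc 3: start y=0.000, vy=10.225 → t=2.045, apex=5.227, x_land=84.676, impact vy=-10.225
  bounce: vy ← 0.73·10.225 = 7.464
Arc 4: start y=0.000, vy=7.464 → t=1.493, apex=2.786, x_land=101.560, impact vy=-7.464
  bounce: vy ← 0.73·7.464 = 5.449
Arc 5: start y=0.000, vy=5.449 → t=1.090, apex=1.484, x_land=113.884, impact vy=-5.449
  bounce: vy ← 0.73·5.449 = 3.978
Arc 6: start y=0.000, vy=3.978 → t=0.796, apex=0.791, x_land=122.882, impact vy=-3.978
  bounce: vy ← 0.73·3.978 = 2.904

1 2.641 18.406 29.866
2 2.801 9.809 61.548
3 2.045 5.227 84.676
4 1.493 2.786 101.560
5 1.090 1.484 113.884
6 0.796 0.791 122.882
final: 122.882 2.904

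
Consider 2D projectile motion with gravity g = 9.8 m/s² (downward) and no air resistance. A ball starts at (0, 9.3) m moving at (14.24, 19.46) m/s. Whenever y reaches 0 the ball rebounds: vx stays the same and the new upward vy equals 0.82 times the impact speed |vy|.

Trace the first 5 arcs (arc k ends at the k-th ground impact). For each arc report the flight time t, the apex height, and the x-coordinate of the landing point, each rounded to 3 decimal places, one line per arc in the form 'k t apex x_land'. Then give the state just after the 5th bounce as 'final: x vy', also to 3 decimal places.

Arc 1: start y=9.300, vy=19.460 → t=4.403, apex=28.621, x_land=62.692, impact vy=-23.685
  bounce: vy ← 0.82·23.685 = 19.422
Arc 2: start y=0.000, vy=19.422 → t=3.964, apex=19.245, x_land=119.134, impact vy=-19.422
  bounce: vy ← 0.82·19.422 = 15.926
Arc 3: start y=0.000, vy=15.926 → t=3.250, apex=12.940, x_land=165.416, impact vy=-15.926
  bounce: vy ← 0.82·15.926 = 13.059
Arc 4: start y=0.000, vy=13.059 → t=2.665, apex=8.701, x_land=203.367, impact vy=-13.059
  bounce: vy ← 0.82·13.059 = 10.708
Arc 5: start y=0.000, vy=10.708 → t=2.185, apex=5.851, x_land=234.487, impact vy=-10.708
  bounce: vy ← 0.82·10.708 = 8.781

1 4.403 28.621 62.692
2 3.964 19.245 119.134
3 3.250 12.940 165.416
4 2.665 8.701 203.367
5 2.185 5.851 234.487
final: 234.487 8.781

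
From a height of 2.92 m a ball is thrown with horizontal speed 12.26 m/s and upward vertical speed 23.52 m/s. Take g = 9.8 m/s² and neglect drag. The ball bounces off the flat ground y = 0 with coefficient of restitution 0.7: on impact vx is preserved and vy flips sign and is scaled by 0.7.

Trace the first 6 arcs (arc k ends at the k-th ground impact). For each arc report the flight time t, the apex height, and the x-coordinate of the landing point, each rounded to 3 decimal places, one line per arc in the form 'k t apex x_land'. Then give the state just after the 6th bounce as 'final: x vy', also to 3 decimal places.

Arc 1: start y=2.920, vy=23.520 → t=4.921, apex=31.144, x_land=60.333, impact vy=-24.707
  bounce: vy ← 0.7·24.707 = 17.295
Arc 2: start y=0.000, vy=17.295 → t=3.530, apex=15.261, x_land=103.605, impact vy=-17.295
  bounce: vy ← 0.7·17.295 = 12.106
Arc 3: start y=0.000, vy=12.106 → t=2.471, apex=7.478, x_land=133.895, impact vy=-12.106
  bounce: vy ← 0.7·12.106 = 8.474
Arc 4: start y=0.000, vy=8.474 → t=1.729, apex=3.664, x_land=155.098, impact vy=-8.474
  bounce: vy ← 0.7·8.474 = 5.932
Arc 5: start y=0.000, vy=5.932 → t=1.211, apex=1.795, x_land=169.941, impact vy=-5.932
  bounce: vy ← 0.7·5.932 = 4.152
Arc 6: start y=0.000, vy=4.152 → t=0.847, apex=0.880, x_land=180.330, impact vy=-4.152
  bounce: vy ← 0.7·4.152 = 2.907

1 4.921 31.144 60.333
2 3.530 15.261 103.605
3 2.471 7.478 133.895
4 1.729 3.664 155.098
5 1.211 1.795 169.941
6 0.847 0.880 180.330
final: 180.330 2.907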